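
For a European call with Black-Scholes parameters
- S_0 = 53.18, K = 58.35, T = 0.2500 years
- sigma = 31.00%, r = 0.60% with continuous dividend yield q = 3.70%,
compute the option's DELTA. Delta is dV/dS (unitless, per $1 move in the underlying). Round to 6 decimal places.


d1 = -0.5710611156; d2 = -0.7260611156
phi(d1) = 0.3389190699; exp(-qT) = 0.9907926496; exp(-rT) = 0.9985011244
N(d1) = 0.2839791078
Delta = exp(-qT) * N(d1) = 0.9907926496 * 0.2839791078 = 0.281364

Answer: Delta = 0.281364


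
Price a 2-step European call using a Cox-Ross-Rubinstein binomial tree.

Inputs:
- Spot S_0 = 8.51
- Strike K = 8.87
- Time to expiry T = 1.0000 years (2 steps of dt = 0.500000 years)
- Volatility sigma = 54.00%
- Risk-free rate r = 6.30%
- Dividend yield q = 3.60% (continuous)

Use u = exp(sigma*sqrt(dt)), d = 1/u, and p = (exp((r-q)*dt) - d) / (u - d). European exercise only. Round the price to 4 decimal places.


Answer: Price = V(0,0) = 1.5786

Derivation:
dt = T/N = 0.500000
u = exp(sigma*sqrt(dt)) = 1.464974; d = 1/u = 0.682606
p = (exp((r-q)*dt) - d) / (u - d) = 0.423056
Discount per step: exp(-r*dt) = 0.968991
Stock lattice S(k, i) with i counting down-moves:
  k=0: S(0,0) = 8.5100
  k=1: S(1,0) = 12.4669; S(1,1) = 5.8090
  k=2: S(2,0) = 18.2637; S(2,1) = 8.5100; S(2,2) = 3.9652
Terminal payoffs V(N, i) = max(S_T - K, 0):
  V(2,0) = 9.393733; V(2,1) = 0.000000; V(2,2) = 0.000000
Backward induction: V(k, i) = exp(-r*dt) * [p * V(k+1, i) + (1-p) * V(k+1, i+1)].
  V(1,0) = exp(-r*dt) * [p*9.393733 + (1-p)*0.000000] = 3.850843
  V(1,1) = exp(-r*dt) * [p*0.000000 + (1-p)*0.000000] = 0.000000
  V(0,0) = exp(-r*dt) * [p*3.850843 + (1-p)*0.000000] = 1.578605


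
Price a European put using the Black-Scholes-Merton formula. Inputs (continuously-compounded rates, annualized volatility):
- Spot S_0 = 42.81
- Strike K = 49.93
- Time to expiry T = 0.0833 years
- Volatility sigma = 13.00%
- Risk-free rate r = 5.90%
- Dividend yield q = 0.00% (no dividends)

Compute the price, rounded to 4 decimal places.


d1 = (ln(S/K) + (r - q + 0.5*sigma^2) * T) / (sigma * sqrt(T)) = -3.95071129
d2 = d1 - sigma * sqrt(T) = -3.98823155
exp(-rT) = 0.99509736; exp(-qT) = 1.00000000
P = K * exp(-rT) * N(-d2) - S_0 * exp(-qT) * N(-d1)
N(-d1) = 0.99996104; N(-d2) = 0.99996672
P = 49.9300 * 0.99509736 * 0.99996672 - 42.8100 * 1.00000000 * 0.99996104 = 6.8752

Answer: Price = 6.8752


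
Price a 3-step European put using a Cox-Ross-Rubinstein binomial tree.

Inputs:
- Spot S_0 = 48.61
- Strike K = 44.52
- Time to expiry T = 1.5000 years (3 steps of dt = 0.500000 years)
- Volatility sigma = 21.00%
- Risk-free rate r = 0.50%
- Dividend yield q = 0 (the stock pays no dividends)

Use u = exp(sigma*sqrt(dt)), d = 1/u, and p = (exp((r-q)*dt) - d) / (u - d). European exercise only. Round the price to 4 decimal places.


dt = T/N = 0.500000
u = exp(sigma*sqrt(dt)) = 1.160084; d = 1/u = 0.862007
p = (exp((r-q)*dt) - d) / (u - d) = 0.471343
Discount per step: exp(-r*dt) = 0.997503
Stock lattice S(k, i) with i counting down-moves:
  k=0: S(0,0) = 48.6100
  k=1: S(1,0) = 56.3917; S(1,1) = 41.9021
  k=2: S(2,0) = 65.4191; S(2,1) = 48.6100; S(2,2) = 36.1199
  k=3: S(3,0) = 75.8916; S(3,1) = 56.3917; S(3,2) = 41.9021; S(3,3) = 31.1356
Terminal payoffs V(N, i) = max(K - S_T, 0):
  V(3,0) = 0.000000; V(3,1) = 0.000000; V(3,2) = 2.617862; V(3,3) = 13.384396
Backward induction: V(k, i) = exp(-r*dt) * [p * V(k+1, i) + (1-p) * V(k+1, i+1)].
  V(2,0) = exp(-r*dt) * [p*0.000000 + (1-p)*0.000000] = 0.000000
  V(2,1) = exp(-r*dt) * [p*0.000000 + (1-p)*2.617862] = 1.380497
  V(2,2) = exp(-r*dt) * [p*2.617862 + (1-p)*13.384396] = 8.288922
  V(1,0) = exp(-r*dt) * [p*0.000000 + (1-p)*1.380497] = 0.727988
  V(1,1) = exp(-r*dt) * [p*1.380497 + (1-p)*8.288922] = 5.020122
  V(0,0) = exp(-r*dt) * [p*0.727988 + (1-p)*5.020122] = 2.989573

Answer: Price = V(0,0) = 2.9896


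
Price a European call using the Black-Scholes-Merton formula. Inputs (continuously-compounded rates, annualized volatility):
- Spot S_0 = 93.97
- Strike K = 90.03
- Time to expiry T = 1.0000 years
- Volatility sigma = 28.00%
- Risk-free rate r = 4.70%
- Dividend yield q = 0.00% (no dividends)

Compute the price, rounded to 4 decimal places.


d1 = (ln(S/K) + (r - q + 0.5*sigma^2) * T) / (sigma * sqrt(T)) = 0.46083084
d2 = d1 - sigma * sqrt(T) = 0.18083084
exp(-rT) = 0.95408740; exp(-qT) = 1.00000000
C = S_0 * exp(-qT) * N(d1) - K * exp(-rT) * N(d2)
N(d1) = 0.67754001; N(d2) = 0.57174982
C = 93.9700 * 1.00000000 * 0.67754001 - 90.0300 * 0.95408740 * 0.57174982 = 14.5571

Answer: Price = 14.5571


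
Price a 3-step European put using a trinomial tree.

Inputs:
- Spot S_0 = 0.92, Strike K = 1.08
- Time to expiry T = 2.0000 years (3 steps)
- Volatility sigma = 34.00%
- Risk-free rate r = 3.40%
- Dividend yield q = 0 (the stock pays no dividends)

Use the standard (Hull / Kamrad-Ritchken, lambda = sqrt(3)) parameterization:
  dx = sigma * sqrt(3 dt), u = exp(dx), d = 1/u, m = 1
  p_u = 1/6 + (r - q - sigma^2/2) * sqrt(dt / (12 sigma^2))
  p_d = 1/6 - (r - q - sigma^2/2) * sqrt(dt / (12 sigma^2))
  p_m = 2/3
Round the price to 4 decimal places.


Answer: Price = V(0,0) = 0.2352

Derivation:
dt = T/N = 0.666667; dx = sigma*sqrt(3*dt) = 0.480833
u = exp(dx) = 1.617421; d = 1/u = 0.618268
p_u = 0.150168, p_m = 0.666667, p_d = 0.183166
Discount per step: exp(-r*dt) = 0.977588
Stock lattice S(k, j) with j the centered position index:
  k=0: S(0,+0) = 0.9200
  k=1: S(1,-1) = 0.5688; S(1,+0) = 0.9200; S(1,+1) = 1.4880
  k=2: S(2,-2) = 0.3517; S(2,-1) = 0.5688; S(2,+0) = 0.9200; S(2,+1) = 1.4880; S(2,+2) = 2.4068
  k=3: S(3,-3) = 0.2174; S(3,-2) = 0.3517; S(3,-1) = 0.5688; S(3,+0) = 0.9200; S(3,+1) = 1.4880; S(3,+2) = 2.4068; S(3,+3) = 3.8928
Terminal payoffs V(N, j) = max(K - S_T, 0):
  V(3,-3) = 0.862570; V(3,-2) = 0.728325; V(3,-1) = 0.511193; V(3,+0) = 0.160000; V(3,+1) = 0.000000; V(3,+2) = 0.000000; V(3,+3) = 0.000000
Backward induction: V(k, j) = exp(-r*dt) * [p_u * V(k+1, j+1) + p_m * V(k+1, j) + p_d * V(k+1, j-1)]
  V(2,-2) = exp(-r*dt) * [p_u*0.511193 + p_m*0.728325 + p_d*0.862570] = 0.704164
  V(2,-1) = exp(-r*dt) * [p_u*0.160000 + p_m*0.511193 + p_d*0.728325] = 0.487060
  V(2,+0) = exp(-r*dt) * [p_u*0.000000 + p_m*0.160000 + p_d*0.511193] = 0.195811
  V(2,+1) = exp(-r*dt) * [p_u*0.000000 + p_m*0.000000 + p_d*0.160000] = 0.028650
  V(2,+2) = exp(-r*dt) * [p_u*0.000000 + p_m*0.000000 + p_d*0.000000] = 0.000000
  V(1,-1) = exp(-r*dt) * [p_u*0.195811 + p_m*0.487060 + p_d*0.704164] = 0.472263
  V(1,+0) = exp(-r*dt) * [p_u*0.028650 + p_m*0.195811 + p_d*0.487060] = 0.219034
  V(1,+1) = exp(-r*dt) * [p_u*0.000000 + p_m*0.028650 + p_d*0.195811] = 0.053734
  V(0,+0) = exp(-r*dt) * [p_u*0.053734 + p_m*0.219034 + p_d*0.472263] = 0.235202


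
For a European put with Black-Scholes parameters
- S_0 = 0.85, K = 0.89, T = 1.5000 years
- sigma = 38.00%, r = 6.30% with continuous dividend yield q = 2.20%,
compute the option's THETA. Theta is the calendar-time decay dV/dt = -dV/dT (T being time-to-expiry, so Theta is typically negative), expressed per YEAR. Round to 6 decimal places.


d1 = 0.2660379782; d2 = -0.1993650730
phi(d1) = 0.3850713504; exp(-qT) = 0.9675385596; exp(-rT) = 0.9098277346
Theta = -S*exp(-qT)*phi(d1)*sigma/(2*sqrt(T)) + r*K*exp(-rT)*N(-d2) - q*S*exp(-qT)*N(-d1)
N(-d1) = 0.3951049801; N(-d2) = 0.5790114101; sqrt(T) = 1.2247448714
Term 1 = -0.8500 * 0.9675385596 * 0.3850713504 * 0.3800 / (2 * 1.2247448714) = -0.0491288261
Term 2 = 0.0630 * 0.8900 * 0.9098277346 * 0.5790114101 = 0.0295377119
Term 3 = -0.0220 * 0.8500 * 0.9675385596 * 0.3951049801 = -0.0071486230
Theta = -0.0491288261 + (0.0295377119) + (-0.0071486230) = -0.026740

Answer: Theta = -0.026740


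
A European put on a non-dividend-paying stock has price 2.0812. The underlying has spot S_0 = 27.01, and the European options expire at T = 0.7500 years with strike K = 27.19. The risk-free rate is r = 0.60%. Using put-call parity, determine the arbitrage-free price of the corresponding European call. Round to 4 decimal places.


Answer: Call price = 2.0233

Derivation:
Put-call parity: C - P = S_0 * exp(-qT) - K * exp(-rT).
S_0 * exp(-qT) = 27.0100 * 1.00000000 = 27.01000000
K * exp(-rT) = 27.1900 * 0.99551011 = 27.06791989
C = P + S*exp(-qT) - K*exp(-rT)
C = 2.0812 + 27.01000000 - 27.06791989 = 2.0233


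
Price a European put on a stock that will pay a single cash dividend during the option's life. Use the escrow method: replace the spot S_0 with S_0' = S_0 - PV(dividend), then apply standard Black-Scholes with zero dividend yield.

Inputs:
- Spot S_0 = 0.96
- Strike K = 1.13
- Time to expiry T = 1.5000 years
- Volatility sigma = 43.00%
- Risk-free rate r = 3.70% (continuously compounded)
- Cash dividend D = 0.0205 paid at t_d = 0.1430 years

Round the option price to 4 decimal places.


Answer: Price = 0.2794

Derivation:
PV(D) = D * exp(-r * t_d) = 0.0205 * 0.99472297 = 0.02039182
S_0' = S_0 - PV(D) = 0.9600 - 0.02039182 = 0.93960818
d1 = (ln(S_0'/K) + (r + sigma^2/2)*T) / (sigma*sqrt(T)) = 0.01835227
d2 = d1 - sigma*sqrt(T) = -0.50828802
exp(-rT) = 0.94601202
N(-d1) = 0.49267891; N(-d2) = 0.69437432
P = K * exp(-rT) * N(-d2) - S_0' * N(-d1) = 1.1300 * 0.94601202 * 0.69437432 - 0.93960818 * 0.49267891 = 0.2794


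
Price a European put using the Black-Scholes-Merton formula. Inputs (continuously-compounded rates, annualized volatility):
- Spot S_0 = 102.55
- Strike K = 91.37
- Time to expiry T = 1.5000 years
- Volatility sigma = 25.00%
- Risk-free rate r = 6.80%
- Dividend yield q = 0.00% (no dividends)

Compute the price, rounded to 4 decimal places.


Answer: Price = 3.9293

Derivation:
d1 = (ln(S/K) + (r - q + 0.5*sigma^2) * T) / (sigma * sqrt(T)) = 0.86322725
d2 = d1 - sigma * sqrt(T) = 0.55704103
exp(-rT) = 0.90302955; exp(-qT) = 1.00000000
P = K * exp(-rT) * N(-d2) - S_0 * exp(-qT) * N(-d1)
N(-d1) = 0.19400627; N(-d2) = 0.28874970
P = 91.3700 * 0.90302955 * 0.28874970 - 102.5500 * 1.00000000 * 0.19400627 = 3.9293


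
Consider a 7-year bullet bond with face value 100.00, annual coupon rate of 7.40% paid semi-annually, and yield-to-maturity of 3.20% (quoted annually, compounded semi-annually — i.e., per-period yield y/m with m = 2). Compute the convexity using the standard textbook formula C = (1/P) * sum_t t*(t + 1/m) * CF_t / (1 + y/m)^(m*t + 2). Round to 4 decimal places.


Coupon per period c = face * coupon_rate / m = 3.700000
Periods per year m = 2; per-period yield y/m = 0.016000
Number of cashflows N = 14
Cashflows (t years, CF_t, discount factor 1/(1+y/m)^(m*t), PV):
  t = 0.5000: CF_t = 3.700000, DF = 0.984252, PV = 3.641732
  t = 1.0000: CF_t = 3.700000, DF = 0.968752, PV = 3.584382
  t = 1.5000: CF_t = 3.700000, DF = 0.953496, PV = 3.527935
  t = 2.0000: CF_t = 3.700000, DF = 0.938480, PV = 3.472377
  t = 2.5000: CF_t = 3.700000, DF = 0.923701, PV = 3.417694
  t = 3.0000: CF_t = 3.700000, DF = 0.909155, PV = 3.363872
  t = 3.5000: CF_t = 3.700000, DF = 0.894837, PV = 3.310898
  t = 4.0000: CF_t = 3.700000, DF = 0.880745, PV = 3.258758
  t = 4.5000: CF_t = 3.700000, DF = 0.866875, PV = 3.207439
  t = 5.0000: CF_t = 3.700000, DF = 0.853224, PV = 3.156928
  t = 5.5000: CF_t = 3.700000, DF = 0.839787, PV = 3.107212
  t = 6.0000: CF_t = 3.700000, DF = 0.826562, PV = 3.058280
  t = 6.5000: CF_t = 3.700000, DF = 0.813545, PV = 3.010118
  t = 7.0000: CF_t = 103.700000, DF = 0.800734, PV = 83.036081
Price P = sum_t PV_t = 126.153706
Convexity numerator sum_t t*(t + 1/m) * CF_t / (1+y/m)^(m*t + 2):
  t = 0.5000: term = 1.763968
  t = 1.0000: term = 5.208566
  t = 1.5000: term = 10.253082
  t = 2.0000: term = 16.819361
  t = 2.5000: term = 24.831733
  t = 3.0000: term = 34.216955
  t = 3.5000: term = 44.904141
  t = 4.0000: term = 56.824700
  t = 4.5000: term = 69.912278
  t = 5.0000: term = 84.102697
  t = 5.5000: term = 99.333894
  t = 6.0000: term = 115.545868
  t = 6.5000: term = 132.680623
  t = 7.0000: term = 4223.171641
Convexity = (1/P) * sum = 4919.569505 / 126.153706 = 38.996631

Answer: Convexity = 38.9966


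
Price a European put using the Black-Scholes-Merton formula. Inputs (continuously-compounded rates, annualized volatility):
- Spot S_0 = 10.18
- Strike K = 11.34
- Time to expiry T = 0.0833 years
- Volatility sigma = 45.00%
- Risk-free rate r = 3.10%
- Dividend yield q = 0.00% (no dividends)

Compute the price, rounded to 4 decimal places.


Answer: Price = 1.2949

Derivation:
d1 = (ln(S/K) + (r - q + 0.5*sigma^2) * T) / (sigma * sqrt(T)) = -0.74604622
d2 = d1 - sigma * sqrt(T) = -0.87592405
exp(-rT) = 0.99742103; exp(-qT) = 1.00000000
P = K * exp(-rT) * N(-d2) - S_0 * exp(-qT) * N(-d1)
N(-d1) = 0.77218025; N(-d2) = 0.80946434
P = 11.3400 * 0.99742103 * 0.80946434 - 10.1800 * 1.00000000 * 0.77218025 = 1.2949


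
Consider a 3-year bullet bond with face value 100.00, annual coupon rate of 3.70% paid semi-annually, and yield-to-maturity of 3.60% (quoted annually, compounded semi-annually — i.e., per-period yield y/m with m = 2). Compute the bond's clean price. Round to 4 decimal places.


Coupon per period c = face * coupon_rate / m = 1.850000
Periods per year m = 2; per-period yield y/m = 0.018000
Number of cashflows N = 6
Cashflows (t years, CF_t, discount factor 1/(1+y/m)^(m*t), PV):
  t = 0.5000: CF_t = 1.850000, DF = 0.982318, PV = 1.817289
  t = 1.0000: CF_t = 1.850000, DF = 0.964949, PV = 1.785156
  t = 1.5000: CF_t = 1.850000, DF = 0.947887, PV = 1.753591
  t = 2.0000: CF_t = 1.850000, DF = 0.931127, PV = 1.722585
  t = 2.5000: CF_t = 1.850000, DF = 0.914663, PV = 1.692127
  t = 3.0000: CF_t = 101.850000, DF = 0.898490, PV = 91.511224
Price P = sum_t PV_t = 100.281972

Answer: Price = 100.2820


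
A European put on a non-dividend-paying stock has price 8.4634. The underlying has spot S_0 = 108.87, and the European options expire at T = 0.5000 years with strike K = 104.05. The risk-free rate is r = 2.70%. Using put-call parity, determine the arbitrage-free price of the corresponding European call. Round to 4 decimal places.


Put-call parity: C - P = S_0 * exp(-qT) - K * exp(-rT).
S_0 * exp(-qT) = 108.8700 * 1.00000000 = 108.87000000
K * exp(-rT) = 104.0500 * 0.98659072 = 102.65476403
C = P + S*exp(-qT) - K*exp(-rT)
C = 8.4634 + 108.87000000 - 102.65476403 = 14.6786

Answer: Call price = 14.6786


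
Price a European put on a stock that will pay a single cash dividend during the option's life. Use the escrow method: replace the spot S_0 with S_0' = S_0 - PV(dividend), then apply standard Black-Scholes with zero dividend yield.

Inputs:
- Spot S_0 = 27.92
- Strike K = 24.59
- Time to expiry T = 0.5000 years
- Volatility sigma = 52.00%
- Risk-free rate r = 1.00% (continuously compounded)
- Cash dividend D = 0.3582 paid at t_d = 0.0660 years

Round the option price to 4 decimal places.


Answer: Price = 2.4422

Derivation:
PV(D) = D * exp(-r * t_d) = 0.3582 * 0.99934022 = 0.35796367
S_0' = S_0 - PV(D) = 27.9200 - 0.35796367 = 27.56203633
d1 = (ln(S_0'/K) + (r + sigma^2/2)*T) / (sigma*sqrt(T)) = 0.50775563
d2 = d1 - sigma*sqrt(T) = 0.14006011
exp(-rT) = 0.99501248
N(-d1) = 0.30581236; N(-d2) = 0.44430625
P = K * exp(-rT) * N(-d2) - S_0' * N(-d1) = 24.5900 * 0.99501248 * 0.44430625 - 27.56203633 * 0.30581236 = 2.4422


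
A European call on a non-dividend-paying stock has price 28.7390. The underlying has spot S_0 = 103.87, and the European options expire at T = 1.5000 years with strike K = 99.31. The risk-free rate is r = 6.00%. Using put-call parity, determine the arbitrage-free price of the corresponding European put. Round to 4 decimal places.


Put-call parity: C - P = S_0 * exp(-qT) - K * exp(-rT).
S_0 * exp(-qT) = 103.8700 * 1.00000000 = 103.87000000
K * exp(-rT) = 99.3100 * 0.91393119 = 90.76250601
P = C - S*exp(-qT) + K*exp(-rT)
P = 28.7390 - 103.87000000 + 90.76250601 = 15.6315

Answer: Put price = 15.6315


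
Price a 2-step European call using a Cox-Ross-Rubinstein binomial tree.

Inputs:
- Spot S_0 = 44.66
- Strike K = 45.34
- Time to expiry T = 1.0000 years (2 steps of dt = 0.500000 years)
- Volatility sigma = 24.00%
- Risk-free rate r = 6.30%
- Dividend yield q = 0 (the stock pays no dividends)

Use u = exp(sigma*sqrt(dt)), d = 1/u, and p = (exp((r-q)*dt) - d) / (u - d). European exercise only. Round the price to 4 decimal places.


dt = T/N = 0.500000
u = exp(sigma*sqrt(dt)) = 1.184956; d = 1/u = 0.843913
p = (exp((r-q)*dt) - d) / (u - d) = 0.551509
Discount per step: exp(-r*dt) = 0.968991
Stock lattice S(k, i) with i counting down-moves:
  k=0: S(0,0) = 44.6600
  k=1: S(1,0) = 52.9201; S(1,1) = 37.6892
  k=2: S(2,0) = 62.7080; S(2,1) = 44.6600; S(2,2) = 31.8064
Terminal payoffs V(N, i) = max(S_T - K, 0):
  V(2,0) = 17.368029; V(2,1) = 0.000000; V(2,2) = 0.000000
Backward induction: V(k, i) = exp(-r*dt) * [p * V(k+1, i) + (1-p) * V(k+1, i+1)].
  V(1,0) = exp(-r*dt) * [p*17.368029 + (1-p)*0.000000] = 9.281601
  V(1,1) = exp(-r*dt) * [p*0.000000 + (1-p)*0.000000] = 0.000000
  V(0,0) = exp(-r*dt) * [p*9.281601 + (1-p)*0.000000] = 4.960155

Answer: Price = V(0,0) = 4.9602


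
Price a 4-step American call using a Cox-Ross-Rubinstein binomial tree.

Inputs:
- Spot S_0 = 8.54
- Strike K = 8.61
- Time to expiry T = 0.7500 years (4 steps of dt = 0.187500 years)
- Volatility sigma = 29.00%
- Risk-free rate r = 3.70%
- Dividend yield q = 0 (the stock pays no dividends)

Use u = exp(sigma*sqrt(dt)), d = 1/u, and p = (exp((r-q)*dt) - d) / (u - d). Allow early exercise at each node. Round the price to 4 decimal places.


Answer: Price = V(0,0) = 0.8920

Derivation:
dt = T/N = 0.187500
u = exp(sigma*sqrt(dt)) = 1.133799; d = 1/u = 0.881991
p = (exp((r-q)*dt) - d) / (u - d) = 0.496294
Discount per step: exp(-r*dt) = 0.993087
Stock lattice S(k, i) with i counting down-moves:
  k=0: S(0,0) = 8.5400
  k=1: S(1,0) = 9.6826; S(1,1) = 7.5322
  k=2: S(2,0) = 10.9782; S(2,1) = 8.5400; S(2,2) = 6.6433
  k=3: S(3,0) = 12.4470; S(3,1) = 9.6826; S(3,2) = 7.5322; S(3,3) = 5.8594
  k=4: S(4,0) = 14.1124; S(4,1) = 10.9782; S(4,2) = 8.5400; S(4,3) = 6.6433; S(4,4) = 5.1679
Terminal payoffs V(N, i) = max(S_T - K, 0):
  V(4,0) = 5.502427; V(4,1) = 2.368166; V(4,2) = 0.000000; V(4,3) = 0.000000; V(4,4) = 0.000000
Backward induction: V(k, i) = exp(-r*dt) * [p * V(k+1, i) + (1-p) * V(k+1, i+1)]; then take max(V_cont, immediate exercise) for American.
  V(3,0) = exp(-r*dt) * [p*5.502427 + (1-p)*2.368166] = 3.896555; exercise = 3.837030; V(3,0) = max -> 3.896555
  V(3,1) = exp(-r*dt) * [p*2.368166 + (1-p)*0.000000] = 1.167182; exercise = 1.072641; V(3,1) = max -> 1.167182
  V(3,2) = exp(-r*dt) * [p*0.000000 + (1-p)*0.000000] = 0.000000; exercise = 0.000000; V(3,2) = max -> 0.000000
  V(3,3) = exp(-r*dt) * [p*0.000000 + (1-p)*0.000000] = 0.000000; exercise = 0.000000; V(3,3) = max -> 0.000000
  V(2,0) = exp(-r*dt) * [p*3.896555 + (1-p)*1.167182] = 2.504320; exercise = 2.368166; V(2,0) = max -> 2.504320
  V(2,1) = exp(-r*dt) * [p*1.167182 + (1-p)*0.000000] = 0.575261; exercise = 0.000000; V(2,1) = max -> 0.575261
  V(2,2) = exp(-r*dt) * [p*0.000000 + (1-p)*0.000000] = 0.000000; exercise = 0.000000; V(2,2) = max -> 0.000000
  V(1,0) = exp(-r*dt) * [p*2.504320 + (1-p)*0.575261] = 1.522046; exercise = 1.072641; V(1,0) = max -> 1.522046
  V(1,1) = exp(-r*dt) * [p*0.575261 + (1-p)*0.000000] = 0.283525; exercise = 0.000000; V(1,1) = max -> 0.283525
  V(0,0) = exp(-r*dt) * [p*1.522046 + (1-p)*0.283525] = 0.891986; exercise = 0.000000; V(0,0) = max -> 0.891986


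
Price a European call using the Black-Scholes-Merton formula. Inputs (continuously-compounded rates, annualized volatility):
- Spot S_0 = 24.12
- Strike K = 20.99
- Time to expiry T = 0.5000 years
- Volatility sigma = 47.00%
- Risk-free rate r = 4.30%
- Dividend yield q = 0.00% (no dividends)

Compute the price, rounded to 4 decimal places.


d1 = (ln(S/K) + (r - q + 0.5*sigma^2) * T) / (sigma * sqrt(T)) = 0.64909465
d2 = d1 - sigma * sqrt(T) = 0.31675446
exp(-rT) = 0.97872948; exp(-qT) = 1.00000000
C = S_0 * exp(-qT) * N(d1) - K * exp(-rT) * N(d2)
N(d1) = 0.74186140; N(d2) = 0.62428504
C = 24.1200 * 1.00000000 * 0.74186140 - 20.9900 * 0.97872948 * 0.62428504 = 5.0687

Answer: Price = 5.0687


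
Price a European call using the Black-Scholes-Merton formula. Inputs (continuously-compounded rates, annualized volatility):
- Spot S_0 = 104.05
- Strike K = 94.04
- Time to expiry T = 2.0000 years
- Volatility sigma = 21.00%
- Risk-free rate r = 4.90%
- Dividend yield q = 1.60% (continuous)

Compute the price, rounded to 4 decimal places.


d1 = (ln(S/K) + (r - q + 0.5*sigma^2) * T) / (sigma * sqrt(T)) = 0.71132023
d2 = d1 - sigma * sqrt(T) = 0.41433538
exp(-rT) = 0.90664890; exp(-qT) = 0.96850658
C = S_0 * exp(-qT) * N(d1) - K * exp(-rT) * N(d2)
N(d1) = 0.76155709; N(d2) = 0.66068575
C = 104.0500 * 0.96850658 * 0.76155709 - 94.0400 * 0.90664890 * 0.66068575 = 20.4136

Answer: Price = 20.4136


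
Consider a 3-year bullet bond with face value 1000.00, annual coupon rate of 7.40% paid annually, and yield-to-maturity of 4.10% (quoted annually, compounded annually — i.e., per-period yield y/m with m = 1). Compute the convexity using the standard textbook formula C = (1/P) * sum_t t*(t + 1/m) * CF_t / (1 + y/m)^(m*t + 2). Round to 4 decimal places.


Coupon per period c = face * coupon_rate / m = 74.000000
Periods per year m = 1; per-period yield y/m = 0.041000
Number of cashflows N = 3
Cashflows (t years, CF_t, discount factor 1/(1+y/m)^(m*t), PV):
  t = 1.0000: CF_t = 74.000000, DF = 0.960615, PV = 71.085495
  t = 2.0000: CF_t = 74.000000, DF = 0.922781, PV = 68.285778
  t = 3.0000: CF_t = 1074.000000, DF = 0.886437, PV = 952.033198
Price P = sum_t PV_t = 1091.404471
Convexity numerator sum_t t*(t + 1/m) * CF_t / (1+y/m)^(m*t + 2):
  t = 1.0000: term = 131.192657
  t = 2.0000: term = 378.076821
  t = 3.0000: term = 10542.215262
Convexity = (1/P) * sum = 11051.484739 / 1091.404471 = 10.125930

Answer: Convexity = 10.1259


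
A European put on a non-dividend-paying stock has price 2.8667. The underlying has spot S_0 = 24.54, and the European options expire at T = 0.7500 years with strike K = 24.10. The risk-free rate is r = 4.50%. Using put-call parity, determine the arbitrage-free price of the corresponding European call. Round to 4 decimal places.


Answer: Call price = 4.1065

Derivation:
Put-call parity: C - P = S_0 * exp(-qT) - K * exp(-rT).
S_0 * exp(-qT) = 24.5400 * 1.00000000 = 24.54000000
K * exp(-rT) = 24.1000 * 0.96681318 = 23.30019758
C = P + S*exp(-qT) - K*exp(-rT)
C = 2.8667 + 24.54000000 - 23.30019758 = 4.1065


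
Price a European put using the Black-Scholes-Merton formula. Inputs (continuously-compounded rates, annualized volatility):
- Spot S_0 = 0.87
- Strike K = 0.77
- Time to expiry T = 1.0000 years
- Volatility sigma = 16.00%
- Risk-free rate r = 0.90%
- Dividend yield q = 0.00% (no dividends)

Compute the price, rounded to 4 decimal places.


d1 = (ln(S/K) + (r - q + 0.5*sigma^2) * T) / (sigma * sqrt(T)) = 0.89939186
d2 = d1 - sigma * sqrt(T) = 0.73939186
exp(-rT) = 0.99104038; exp(-qT) = 1.00000000
P = K * exp(-rT) * N(-d2) - S_0 * exp(-qT) * N(-d1)
N(-d1) = 0.18422199; N(-d2) = 0.22983454
P = 0.7700 * 0.99104038 * 0.22983454 - 0.8700 * 1.00000000 * 0.18422199 = 0.0151

Answer: Price = 0.0151


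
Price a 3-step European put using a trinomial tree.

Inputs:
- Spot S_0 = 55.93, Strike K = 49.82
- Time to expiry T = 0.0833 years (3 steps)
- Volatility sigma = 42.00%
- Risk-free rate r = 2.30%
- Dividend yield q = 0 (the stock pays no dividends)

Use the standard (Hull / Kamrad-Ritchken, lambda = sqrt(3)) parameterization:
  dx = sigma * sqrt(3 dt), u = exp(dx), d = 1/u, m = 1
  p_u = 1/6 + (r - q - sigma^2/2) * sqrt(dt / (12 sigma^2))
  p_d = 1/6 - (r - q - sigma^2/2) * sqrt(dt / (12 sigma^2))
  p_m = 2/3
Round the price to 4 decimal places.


dt = T/N = 0.027767; dx = sigma*sqrt(3*dt) = 0.121219
u = exp(dx) = 1.128872; d = 1/u = 0.885840
p_u = 0.159199, p_m = 0.666667, p_d = 0.174134
Discount per step: exp(-r*dt) = 0.999362
Stock lattice S(k, j) with j the centered position index:
  k=0: S(0,+0) = 55.9300
  k=1: S(1,-1) = 49.5450; S(1,+0) = 55.9300; S(1,+1) = 63.1378
  k=2: S(2,-2) = 43.8889; S(2,-1) = 49.5450; S(2,+0) = 55.9300; S(2,+1) = 63.1378; S(2,+2) = 71.2746
  k=3: S(3,-3) = 38.8786; S(3,-2) = 43.8889; S(3,-1) = 49.5450; S(3,+0) = 55.9300; S(3,+1) = 63.1378; S(3,+2) = 71.2746; S(3,+3) = 80.4599
Terminal payoffs V(N, j) = max(K - S_T, 0):
  V(3,-3) = 10.941438; V(3,-2) = 5.931062; V(3,-1) = 0.274987; V(3,+0) = 0.000000; V(3,+1) = 0.000000; V(3,+2) = 0.000000; V(3,+3) = 0.000000
Backward induction: V(k, j) = exp(-r*dt) * [p_u * V(k+1, j+1) + p_m * V(k+1, j) + p_d * V(k+1, j-1)]
  V(2,-2) = exp(-r*dt) * [p_u*0.274987 + p_m*5.931062 + p_d*10.941438] = 5.899328
  V(2,-1) = exp(-r*dt) * [p_u*0.000000 + p_m*0.274987 + p_d*5.931062] = 1.215348
  V(2,+0) = exp(-r*dt) * [p_u*0.000000 + p_m*0.000000 + p_d*0.274987] = 0.047854
  V(2,+1) = exp(-r*dt) * [p_u*0.000000 + p_m*0.000000 + p_d*0.000000] = 0.000000
  V(2,+2) = exp(-r*dt) * [p_u*0.000000 + p_m*0.000000 + p_d*0.000000] = 0.000000
  V(1,-1) = exp(-r*dt) * [p_u*0.047854 + p_m*1.215348 + p_d*5.899328] = 1.843947
  V(1,+0) = exp(-r*dt) * [p_u*0.000000 + p_m*0.047854 + p_d*1.215348] = 0.243381
  V(1,+1) = exp(-r*dt) * [p_u*0.000000 + p_m*0.000000 + p_d*0.047854] = 0.008328
  V(0,+0) = exp(-r*dt) * [p_u*0.008328 + p_m*0.243381 + p_d*1.843947] = 0.484364

Answer: Price = V(0,0) = 0.4844


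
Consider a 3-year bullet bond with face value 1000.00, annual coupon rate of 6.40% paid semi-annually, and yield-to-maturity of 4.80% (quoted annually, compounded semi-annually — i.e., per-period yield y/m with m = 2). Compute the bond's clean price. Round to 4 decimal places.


Answer: Price = 1044.2128

Derivation:
Coupon per period c = face * coupon_rate / m = 32.000000
Periods per year m = 2; per-period yield y/m = 0.024000
Number of cashflows N = 6
Cashflows (t years, CF_t, discount factor 1/(1+y/m)^(m*t), PV):
  t = 0.5000: CF_t = 32.000000, DF = 0.976562, PV = 31.250000
  t = 1.0000: CF_t = 32.000000, DF = 0.953674, PV = 30.517578
  t = 1.5000: CF_t = 32.000000, DF = 0.931323, PV = 29.802322
  t = 2.0000: CF_t = 32.000000, DF = 0.909495, PV = 29.103830
  t = 2.5000: CF_t = 32.000000, DF = 0.888178, PV = 28.421709
  t = 3.0000: CF_t = 1032.000000, DF = 0.867362, PV = 895.117314
Price P = sum_t PV_t = 1044.212754


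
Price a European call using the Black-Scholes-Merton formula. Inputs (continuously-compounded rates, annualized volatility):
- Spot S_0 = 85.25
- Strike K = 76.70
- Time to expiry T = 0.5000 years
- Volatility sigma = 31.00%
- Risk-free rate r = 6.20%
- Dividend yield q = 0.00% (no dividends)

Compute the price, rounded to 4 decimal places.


d1 = (ln(S/K) + (r - q + 0.5*sigma^2) * T) / (sigma * sqrt(T)) = 0.73316210
d2 = d1 - sigma * sqrt(T) = 0.51395900
exp(-rT) = 0.96947557; exp(-qT) = 1.00000000
C = S_0 * exp(-qT) * N(d1) - K * exp(-rT) * N(d2)
N(d1) = 0.76827022; N(d2) = 0.69635967
C = 85.2500 * 1.00000000 * 0.76827022 - 76.7000 * 0.96947557 * 0.69635967 = 13.7146

Answer: Price = 13.7146


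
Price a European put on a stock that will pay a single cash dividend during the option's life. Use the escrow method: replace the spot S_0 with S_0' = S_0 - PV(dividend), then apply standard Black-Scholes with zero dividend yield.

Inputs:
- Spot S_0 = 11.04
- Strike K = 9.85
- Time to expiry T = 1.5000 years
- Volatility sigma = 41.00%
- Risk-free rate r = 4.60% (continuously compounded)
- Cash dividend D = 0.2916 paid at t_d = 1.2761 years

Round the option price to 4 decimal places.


PV(D) = D * exp(-r * t_d) = 0.2916 * 0.94298906 = 0.27497561
S_0' = S_0 - PV(D) = 11.0400 - 0.27497561 = 10.76502439
d1 = (ln(S_0'/K) + (r + sigma^2/2)*T) / (sigma*sqrt(T)) = 0.56538593
d2 = d1 - sigma*sqrt(T) = 0.06324053
exp(-rT) = 0.93332668
N(-d1) = 0.28590565; N(-d2) = 0.47478749
P = K * exp(-rT) * N(-d2) - S_0' * N(-d1) = 9.8500 * 0.93332668 * 0.47478749 - 10.76502439 * 0.28590565 = 1.2871

Answer: Price = 1.2871


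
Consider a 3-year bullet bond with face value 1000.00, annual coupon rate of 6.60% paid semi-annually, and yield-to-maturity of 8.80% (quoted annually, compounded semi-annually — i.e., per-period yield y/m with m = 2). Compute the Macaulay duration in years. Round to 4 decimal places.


Answer: Macaulay duration = 2.7623 years

Derivation:
Coupon per period c = face * coupon_rate / m = 33.000000
Periods per year m = 2; per-period yield y/m = 0.044000
Number of cashflows N = 6
Cashflows (t years, CF_t, discount factor 1/(1+y/m)^(m*t), PV):
  t = 0.5000: CF_t = 33.000000, DF = 0.957854, PV = 31.609195
  t = 1.0000: CF_t = 33.000000, DF = 0.917485, PV = 30.277007
  t = 1.5000: CF_t = 33.000000, DF = 0.878817, PV = 29.000965
  t = 2.0000: CF_t = 33.000000, DF = 0.841779, PV = 27.778702
  t = 2.5000: CF_t = 33.000000, DF = 0.806302, PV = 26.607952
  t = 3.0000: CF_t = 1033.000000, DF = 0.772320, PV = 797.806058
Price P = sum_t PV_t = 943.079878
Macaulay numerator sum_t t * PV_t:
  t * PV_t at t = 0.5000: 15.804598
  t * PV_t at t = 1.0000: 30.277007
  t * PV_t at t = 1.5000: 43.501447
  t * PV_t at t = 2.0000: 55.557404
  t * PV_t at t = 2.5000: 66.519880
  t * PV_t at t = 3.0000: 2393.418173
Macaulay duration D = (sum_t t * PV_t) / P = 2605.078508 / 943.079878 = 2.762310


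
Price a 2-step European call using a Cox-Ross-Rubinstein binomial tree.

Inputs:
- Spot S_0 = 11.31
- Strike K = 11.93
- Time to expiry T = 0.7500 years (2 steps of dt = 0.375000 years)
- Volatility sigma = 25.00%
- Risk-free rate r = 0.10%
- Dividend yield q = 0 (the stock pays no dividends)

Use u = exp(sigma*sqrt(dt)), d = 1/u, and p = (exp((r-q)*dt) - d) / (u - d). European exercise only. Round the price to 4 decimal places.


dt = T/N = 0.375000
u = exp(sigma*sqrt(dt)) = 1.165433; d = 1/u = 0.858050
p = (exp((r-q)*dt) - d) / (u - d) = 0.463022
Discount per step: exp(-r*dt) = 0.999625
Stock lattice S(k, i) with i counting down-moves:
  k=0: S(0,0) = 11.3100
  k=1: S(1,0) = 13.1811; S(1,1) = 9.7045
  k=2: S(2,0) = 15.3616; S(2,1) = 11.3100; S(2,2) = 8.3270
Terminal payoffs V(N, i) = max(S_T - K, 0):
  V(2,0) = 3.431640; V(2,1) = 0.000000; V(2,2) = 0.000000
Backward induction: V(k, i) = exp(-r*dt) * [p * V(k+1, i) + (1-p) * V(k+1, i+1)].
  V(1,0) = exp(-r*dt) * [p*3.431640 + (1-p)*0.000000] = 1.588327
  V(1,1) = exp(-r*dt) * [p*0.000000 + (1-p)*0.000000] = 0.000000
  V(0,0) = exp(-r*dt) * [p*1.588327 + (1-p)*0.000000] = 0.735154

Answer: Price = V(0,0) = 0.7352


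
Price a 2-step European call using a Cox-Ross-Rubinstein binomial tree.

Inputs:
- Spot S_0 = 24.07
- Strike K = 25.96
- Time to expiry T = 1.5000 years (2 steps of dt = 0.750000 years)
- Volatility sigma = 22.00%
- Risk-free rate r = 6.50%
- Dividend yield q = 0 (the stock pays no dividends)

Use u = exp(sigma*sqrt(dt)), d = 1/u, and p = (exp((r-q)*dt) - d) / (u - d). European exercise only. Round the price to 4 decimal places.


dt = T/N = 0.750000
u = exp(sigma*sqrt(dt)) = 1.209885; d = 1/u = 0.826525
p = (exp((r-q)*dt) - d) / (u - d) = 0.582828
Discount per step: exp(-r*dt) = 0.952419
Stock lattice S(k, i) with i counting down-moves:
  k=0: S(0,0) = 24.0700
  k=1: S(1,0) = 29.1219; S(1,1) = 19.8944
  k=2: S(2,0) = 35.2342; S(2,1) = 24.0700; S(2,2) = 16.4433
Terminal payoffs V(N, i) = max(S_T - K, 0):
  V(2,0) = 9.274208; V(2,1) = 0.000000; V(2,2) = 0.000000
Backward induction: V(k, i) = exp(-r*dt) * [p * V(k+1, i) + (1-p) * V(k+1, i+1)].
  V(1,0) = exp(-r*dt) * [p*9.274208 + (1-p)*0.000000] = 5.148078
  V(1,1) = exp(-r*dt) * [p*0.000000 + (1-p)*0.000000] = 0.000000
  V(0,0) = exp(-r*dt) * [p*5.148078 + (1-p)*0.000000] = 2.857679

Answer: Price = V(0,0) = 2.8577


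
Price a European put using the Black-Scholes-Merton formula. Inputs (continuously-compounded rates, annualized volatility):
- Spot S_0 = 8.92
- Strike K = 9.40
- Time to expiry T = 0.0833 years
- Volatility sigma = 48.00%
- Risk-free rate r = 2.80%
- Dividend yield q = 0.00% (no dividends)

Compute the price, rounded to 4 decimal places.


d1 = (ln(S/K) + (r - q + 0.5*sigma^2) * T) / (sigma * sqrt(T)) = -0.29223509
d2 = d1 - sigma * sqrt(T) = -0.43077144
exp(-rT) = 0.99767032; exp(-qT) = 1.00000000
P = K * exp(-rT) * N(-d2) - S_0 * exp(-qT) * N(-d1)
N(-d1) = 0.61494656; N(-d2) = 0.66668272
P = 9.4000 * 0.99767032 * 0.66668272 - 8.9200 * 1.00000000 * 0.61494656 = 0.7669

Answer: Price = 0.7669


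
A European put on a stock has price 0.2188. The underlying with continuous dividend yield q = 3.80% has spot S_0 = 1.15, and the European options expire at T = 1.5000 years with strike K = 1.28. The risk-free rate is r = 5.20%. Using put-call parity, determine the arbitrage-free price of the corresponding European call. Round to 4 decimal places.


Answer: Call price = 0.1211

Derivation:
Put-call parity: C - P = S_0 * exp(-qT) - K * exp(-rT).
S_0 * exp(-qT) = 1.1500 * 0.94459407 = 1.08628318
K * exp(-rT) = 1.2800 * 0.92496443 = 1.18395447
C = P + S*exp(-qT) - K*exp(-rT)
C = 0.2188 + 1.08628318 - 1.18395447 = 0.1211


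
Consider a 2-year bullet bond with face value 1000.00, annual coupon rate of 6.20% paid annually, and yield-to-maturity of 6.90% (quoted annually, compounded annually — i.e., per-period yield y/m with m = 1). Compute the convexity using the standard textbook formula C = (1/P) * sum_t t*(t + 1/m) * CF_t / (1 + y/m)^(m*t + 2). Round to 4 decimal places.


Coupon per period c = face * coupon_rate / m = 62.000000
Periods per year m = 1; per-period yield y/m = 0.069000
Number of cashflows N = 2
Cashflows (t years, CF_t, discount factor 1/(1+y/m)^(m*t), PV):
  t = 1.0000: CF_t = 62.000000, DF = 0.935454, PV = 57.998129
  t = 2.0000: CF_t = 1062.000000, DF = 0.875074, PV = 929.328180
Price P = sum_t PV_t = 987.326309
Convexity numerator sum_t t*(t + 1/m) * CF_t / (1+y/m)^(m*t + 2):
  t = 1.0000: term = 101.505265
  t = 2.0000: term = 4879.383422
Convexity = (1/P) * sum = 4980.888687 / 987.326309 = 5.044825

Answer: Convexity = 5.0448


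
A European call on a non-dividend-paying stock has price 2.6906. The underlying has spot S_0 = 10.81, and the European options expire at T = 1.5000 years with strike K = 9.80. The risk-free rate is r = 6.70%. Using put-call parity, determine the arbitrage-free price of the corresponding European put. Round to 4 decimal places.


Answer: Put price = 0.7436

Derivation:
Put-call parity: C - P = S_0 * exp(-qT) - K * exp(-rT).
S_0 * exp(-qT) = 10.8100 * 1.00000000 = 10.81000000
K * exp(-rT) = 9.8000 * 0.90438511 = 8.86297410
P = C - S*exp(-qT) + K*exp(-rT)
P = 2.6906 - 10.81000000 + 8.86297410 = 0.7436


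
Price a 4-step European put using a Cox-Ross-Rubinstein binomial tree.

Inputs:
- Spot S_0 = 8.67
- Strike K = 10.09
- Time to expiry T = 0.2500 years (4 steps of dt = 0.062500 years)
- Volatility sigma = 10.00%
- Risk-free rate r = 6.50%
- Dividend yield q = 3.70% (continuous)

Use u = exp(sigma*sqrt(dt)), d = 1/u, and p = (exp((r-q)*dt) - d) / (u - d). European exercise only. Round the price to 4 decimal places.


dt = T/N = 0.062500
u = exp(sigma*sqrt(dt)) = 1.025315; d = 1/u = 0.975310
p = (exp((r-q)*dt) - d) / (u - d) = 0.528777
Discount per step: exp(-r*dt) = 0.995946
Stock lattice S(k, i) with i counting down-moves:
  k=0: S(0,0) = 8.6700
  k=1: S(1,0) = 8.8895; S(1,1) = 8.4559
  k=2: S(2,0) = 9.1145; S(2,1) = 8.6700; S(2,2) = 8.2472
  k=3: S(3,0) = 9.3453; S(3,1) = 8.8895; S(3,2) = 8.4559; S(3,3) = 8.0435
  k=4: S(4,0) = 9.5818; S(4,1) = 9.1145; S(4,2) = 8.6700; S(4,3) = 8.2472; S(4,4) = 7.8449
Terminal payoffs V(N, i) = max(K - S_T, 0):
  V(4,0) = 0.508168; V(4,1) = 0.975480; V(4,2) = 1.420000; V(4,3) = 1.842841; V(4,4) = 2.245060
Backward induction: V(k, i) = exp(-r*dt) * [p * V(k+1, i) + (1-p) * V(k+1, i+1)].
  V(3,0) = exp(-r*dt) * [p*0.508168 + (1-p)*0.975480] = 0.725423
  V(3,1) = exp(-r*dt) * [p*0.975480 + (1-p)*1.420000] = 1.180144
  V(3,2) = exp(-r*dt) * [p*1.420000 + (1-p)*1.842841] = 1.612687
  V(3,3) = exp(-r*dt) * [p*1.842841 + (1-p)*2.245060] = 2.024136
  V(2,0) = exp(-r*dt) * [p*0.725423 + (1-p)*1.180144] = 0.935888
  V(2,1) = exp(-r*dt) * [p*1.180144 + (1-p)*1.612687] = 1.378357
  V(2,2) = exp(-r*dt) * [p*1.612687 + (1-p)*2.024136] = 1.799247
  V(1,0) = exp(-r*dt) * [p*0.935888 + (1-p)*1.378357] = 1.139750
  V(1,1) = exp(-r*dt) * [p*1.378357 + (1-p)*1.799247] = 1.570298
  V(0,0) = exp(-r*dt) * [p*1.139750 + (1-p)*1.570298] = 1.337190

Answer: Price = V(0,0) = 1.3372


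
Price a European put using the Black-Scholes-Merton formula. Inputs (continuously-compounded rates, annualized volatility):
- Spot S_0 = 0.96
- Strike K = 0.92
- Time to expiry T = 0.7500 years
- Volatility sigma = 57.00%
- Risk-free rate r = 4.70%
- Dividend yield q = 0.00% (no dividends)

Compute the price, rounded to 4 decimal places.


d1 = (ln(S/K) + (r - q + 0.5*sigma^2) * T) / (sigma * sqrt(T)) = 0.40444321
d2 = d1 - sigma * sqrt(T) = -0.08919127
exp(-rT) = 0.96536405; exp(-qT) = 1.00000000
P = K * exp(-rT) * N(-d2) - S_0 * exp(-qT) * N(-d1)
N(-d1) = 0.34294341; N(-d2) = 0.53553505
P = 0.9200 * 0.96536405 * 0.53553505 - 0.9600 * 1.00000000 * 0.34294341 = 0.1464

Answer: Price = 0.1464


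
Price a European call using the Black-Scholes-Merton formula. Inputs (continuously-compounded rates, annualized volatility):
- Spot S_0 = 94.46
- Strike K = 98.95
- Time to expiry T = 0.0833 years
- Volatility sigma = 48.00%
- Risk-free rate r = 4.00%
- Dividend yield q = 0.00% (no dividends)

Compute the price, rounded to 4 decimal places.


d1 = (ln(S/K) + (r - q + 0.5*sigma^2) * T) / (sigma * sqrt(T)) = -0.24188632
d2 = d1 - sigma * sqrt(T) = -0.38042267
exp(-rT) = 0.99667354; exp(-qT) = 1.00000000
C = S_0 * exp(-qT) * N(d1) - K * exp(-rT) * N(d2)
N(d1) = 0.40443413; N(d2) = 0.35181585
C = 94.4600 * 1.00000000 * 0.40443413 - 98.9500 * 0.99667354 * 0.35181585 = 3.5065

Answer: Price = 3.5065


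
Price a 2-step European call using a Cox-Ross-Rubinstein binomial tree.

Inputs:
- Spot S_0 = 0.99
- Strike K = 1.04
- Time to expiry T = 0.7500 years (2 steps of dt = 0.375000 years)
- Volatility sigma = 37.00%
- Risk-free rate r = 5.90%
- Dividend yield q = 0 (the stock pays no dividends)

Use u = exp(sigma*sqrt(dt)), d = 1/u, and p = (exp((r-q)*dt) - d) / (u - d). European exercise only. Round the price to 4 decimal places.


Answer: Price = V(0,0) = 0.1201

Derivation:
dt = T/N = 0.375000
u = exp(sigma*sqrt(dt)) = 1.254300; d = 1/u = 0.797257
p = (exp((r-q)*dt) - d) / (u - d) = 0.492545
Discount per step: exp(-r*dt) = 0.978118
Stock lattice S(k, i) with i counting down-moves:
  k=0: S(0,0) = 0.9900
  k=1: S(1,0) = 1.2418; S(1,1) = 0.7893
  k=2: S(2,0) = 1.5575; S(2,1) = 0.9900; S(2,2) = 0.6293
Terminal payoffs V(N, i) = max(S_T - K, 0):
  V(2,0) = 0.517536; V(2,1) = 0.000000; V(2,2) = 0.000000
Backward induction: V(k, i) = exp(-r*dt) * [p * V(k+1, i) + (1-p) * V(k+1, i+1)].
  V(1,0) = exp(-r*dt) * [p*0.517536 + (1-p)*0.000000] = 0.249332
  V(1,1) = exp(-r*dt) * [p*0.000000 + (1-p)*0.000000] = 0.000000
  V(0,0) = exp(-r*dt) * [p*0.249332 + (1-p)*0.000000] = 0.120120


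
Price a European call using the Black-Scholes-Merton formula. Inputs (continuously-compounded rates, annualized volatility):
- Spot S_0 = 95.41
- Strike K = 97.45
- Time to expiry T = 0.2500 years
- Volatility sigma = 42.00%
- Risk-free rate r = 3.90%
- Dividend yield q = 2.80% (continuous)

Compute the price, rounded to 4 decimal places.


d1 = (ln(S/K) + (r - q + 0.5*sigma^2) * T) / (sigma * sqrt(T)) = 0.01735223
d2 = d1 - sigma * sqrt(T) = -0.19264777
exp(-rT) = 0.99029738; exp(-qT) = 0.99302444
C = S_0 * exp(-qT) * N(d1) - K * exp(-rT) * N(d2)
N(d1) = 0.50692219; N(d2) = 0.42361742
C = 95.4100 * 0.99302444 * 0.50692219 - 97.4500 * 0.99029738 * 0.42361742 = 7.1471

Answer: Price = 7.1471


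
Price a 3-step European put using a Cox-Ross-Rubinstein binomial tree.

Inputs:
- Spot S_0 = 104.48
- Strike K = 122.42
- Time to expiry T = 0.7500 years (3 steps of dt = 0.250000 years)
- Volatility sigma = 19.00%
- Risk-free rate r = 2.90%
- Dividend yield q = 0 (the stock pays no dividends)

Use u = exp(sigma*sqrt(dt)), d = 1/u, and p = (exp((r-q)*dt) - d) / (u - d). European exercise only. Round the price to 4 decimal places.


dt = T/N = 0.250000
u = exp(sigma*sqrt(dt)) = 1.099659; d = 1/u = 0.909373
p = (exp((r-q)*dt) - d) / (u - d) = 0.514507
Discount per step: exp(-r*dt) = 0.992776
Stock lattice S(k, i) with i counting down-moves:
  k=0: S(0,0) = 104.4800
  k=1: S(1,0) = 114.8924; S(1,1) = 95.0113
  k=2: S(2,0) = 126.3424; S(2,1) = 104.4800; S(2,2) = 86.4007
  k=3: S(3,0) = 138.9335; S(3,1) = 114.8924; S(3,2) = 95.0113; S(3,3) = 78.5704
Terminal payoffs V(N, i) = max(K - S_T, 0):
  V(3,0) = 0.000000; V(3,1) = 7.527643; V(3,2) = 27.408716; V(3,3) = 43.849551
Backward induction: V(k, i) = exp(-r*dt) * [p * V(k+1, i) + (1-p) * V(k+1, i+1)].
  V(2,0) = exp(-r*dt) * [p*0.000000 + (1-p)*7.527643] = 3.628219
  V(2,1) = exp(-r*dt) * [p*7.527643 + (1-p)*27.408716] = 17.055665
  V(2,2) = exp(-r*dt) * [p*27.408716 + (1-p)*43.849551] = 35.134974
  V(1,0) = exp(-r*dt) * [p*3.628219 + (1-p)*17.055665] = 10.073851
  V(1,1) = exp(-r*dt) * [p*17.055665 + (1-p)*35.134974] = 25.646433
  V(0,0) = exp(-r*dt) * [p*10.073851 + (1-p)*25.646433] = 17.506847

Answer: Price = V(0,0) = 17.5068
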